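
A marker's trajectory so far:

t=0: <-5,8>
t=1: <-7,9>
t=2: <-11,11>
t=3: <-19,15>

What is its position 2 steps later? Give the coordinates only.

The jumps are <-2,+1>, <-4,+2>, <-8,+4> — a geometric progression with ratio 2.
step 4: <-19,15> + <-16,+8> → <-35,23>
step 5: <-35,23> + <-32,+16> → <-67,39>

<-67,39>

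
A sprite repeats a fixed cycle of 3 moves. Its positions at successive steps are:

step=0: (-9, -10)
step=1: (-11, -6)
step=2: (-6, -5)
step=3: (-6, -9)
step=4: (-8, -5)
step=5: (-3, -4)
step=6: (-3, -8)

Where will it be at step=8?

Step-to-step displacements: (-2, +4), (+5, +1), (+0, -4), (-2, +4), (+5, +1), (+0, -4) — a repeating cycle of length 3.
step 7: apply (-2, +4) → (-5, -4)
step 8: apply (+5, +1) → (0, -3)

(0, -3)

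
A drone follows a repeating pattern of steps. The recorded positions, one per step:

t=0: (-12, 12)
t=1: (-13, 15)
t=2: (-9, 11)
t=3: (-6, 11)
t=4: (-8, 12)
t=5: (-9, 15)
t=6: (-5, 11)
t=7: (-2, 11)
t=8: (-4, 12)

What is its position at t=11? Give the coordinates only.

Step-to-step displacements: (-1, +3), (+4, -4), (+3, +0), (-2, +1), (-1, +3), (+4, -4), (+3, +0), (-2, +1) — a repeating cycle of length 4.
step 9: apply (-1, +3) → (-5, 15)
step 10: apply (+4, -4) → (-1, 11)
step 11: apply (+3, +0) → (2, 11)

(2, 11)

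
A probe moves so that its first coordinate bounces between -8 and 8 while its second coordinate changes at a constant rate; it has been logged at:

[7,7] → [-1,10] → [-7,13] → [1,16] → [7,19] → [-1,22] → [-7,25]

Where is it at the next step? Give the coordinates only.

[1,28]

The first coordinate reflects between -8 and 8, moving 8 per step.
  step 7: -7 → 1
The second coordinate changes by +3 each step: at step 7 it is 28.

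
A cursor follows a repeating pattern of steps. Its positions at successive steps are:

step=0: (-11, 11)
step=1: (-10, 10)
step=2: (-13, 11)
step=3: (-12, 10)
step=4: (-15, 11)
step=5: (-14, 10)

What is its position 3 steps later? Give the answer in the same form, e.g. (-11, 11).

Step-to-step displacements: (+1, -1), (-3, +1), (+1, -1), (-3, +1), (+1, -1) — a repeating cycle of length 2.
step 6: apply (-3, +1) → (-17, 11)
step 7: apply (+1, -1) → (-16, 10)
step 8: apply (-3, +1) → (-19, 11)

(-19, 11)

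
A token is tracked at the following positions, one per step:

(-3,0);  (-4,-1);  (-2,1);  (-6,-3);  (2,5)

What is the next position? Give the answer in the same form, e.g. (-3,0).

Consecutive displacements (-1,-1), (+2,+2), (-4,-4), (+8,+8) scale by a factor of -2 each step.
step 5: (2,5) + (-16,-16) → (-14,-11)

(-14,-11)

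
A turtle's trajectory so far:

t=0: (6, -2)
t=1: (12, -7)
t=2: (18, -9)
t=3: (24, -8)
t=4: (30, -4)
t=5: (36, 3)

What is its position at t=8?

Taking differences between consecutive positions: (+6, -5), (+6, -2), (+6, +1), (+6, +4), (+6, +7). These grow by (+0, +3) each step.
step 6: (36, 3) + (+6, +10) → (42, 13)
step 7: (42, 13) + (+6, +13) → (48, 26)
step 8: (48, 26) + (+6, +16) → (54, 42)

(54, 42)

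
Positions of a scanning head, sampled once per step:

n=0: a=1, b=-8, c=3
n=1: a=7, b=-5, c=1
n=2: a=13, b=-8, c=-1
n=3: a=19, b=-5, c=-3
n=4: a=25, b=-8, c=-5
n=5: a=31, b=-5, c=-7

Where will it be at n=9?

The a coordinate changes by +6 each step, so at step 9 it is 1 + 9·(6) = 55.
The b coordinate repeats the cycle [-8, -5] with period 2; step 9 mod 2 = 1, giving -5.
The c coordinate changes by -2 each step, so at step 9 it is 3 + 9·(-2) = -15.

a=55, b=-5, c=-15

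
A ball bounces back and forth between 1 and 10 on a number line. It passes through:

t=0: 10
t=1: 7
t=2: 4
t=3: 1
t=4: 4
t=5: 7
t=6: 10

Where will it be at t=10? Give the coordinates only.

4

The value travels 3 per step and bounces off the walls at 1 and 10.
  step 7: 10 → 7
  step 8: 7 → 4
  step 9: 4 → 1
  step 10: 1 → 4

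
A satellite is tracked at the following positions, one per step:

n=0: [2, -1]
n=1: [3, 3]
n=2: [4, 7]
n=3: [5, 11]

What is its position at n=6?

The position changes by [+1, +4] every step.
step 4: [5, 11] + [+1, +4] → [6, 15]
step 5: [6, 15] + [+1, +4] → [7, 19]
step 6: [7, 19] + [+1, +4] → [8, 23]

[8, 23]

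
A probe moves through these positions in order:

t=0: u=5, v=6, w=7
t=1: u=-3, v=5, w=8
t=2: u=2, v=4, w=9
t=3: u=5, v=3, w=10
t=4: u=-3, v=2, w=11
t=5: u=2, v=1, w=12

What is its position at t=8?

u=2, v=-2, w=15

The u coordinate repeats the cycle [5, -3, 2] with period 3; step 8 mod 3 = 2, giving 2.
The v coordinate changes by -1 each step, so at step 8 it is 6 + 8·(-1) = -2.
The w coordinate changes by +1 each step, so at step 8 it is 7 + 8·(1) = 15.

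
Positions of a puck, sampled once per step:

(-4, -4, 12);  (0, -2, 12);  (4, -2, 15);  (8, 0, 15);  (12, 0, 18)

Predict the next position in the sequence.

(16, 2, 18)

Differencing gives (+4, +2, +0), (+4, +0, +3), (+4, +2, +0), (+4, +0, +3). This is the pattern (+4, +2, +0), (+4, +0, +3) repeated.
step 5: apply (+4, +2, +0) → (16, 2, 18)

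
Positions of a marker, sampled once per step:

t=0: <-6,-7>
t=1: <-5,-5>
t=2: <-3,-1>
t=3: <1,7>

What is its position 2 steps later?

Consecutive displacements <+1,+2>, <+2,+4>, <+4,+8> scale by a factor of 2 each step.
step 4: <1,7> + <+8,+16> → <9,23>
step 5: <9,23> + <+16,+32> → <25,55>

<25,55>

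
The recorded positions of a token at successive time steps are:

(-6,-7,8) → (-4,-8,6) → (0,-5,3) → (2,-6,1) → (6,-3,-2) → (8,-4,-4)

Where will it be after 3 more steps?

(18,1,-12)

The moves between consecutive positions are (+2,-1,-2), (+4,+3,-3), (+2,-1,-2), (+4,+3,-3), (+2,-1,-2); they repeat the 2-cycle [(+2,-1,-2), (+4,+3,-3)].
step 6: apply (+4,+3,-3) → (12,-1,-7)
step 7: apply (+2,-1,-2) → (14,-2,-9)
step 8: apply (+4,+3,-3) → (18,1,-12)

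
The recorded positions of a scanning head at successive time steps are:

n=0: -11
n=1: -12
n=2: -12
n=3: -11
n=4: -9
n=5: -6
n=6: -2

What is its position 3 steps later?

First differences are -1, +0, +1, +2, +3, +4; their common second difference is +1 (constant acceleration).
step 7: -2 + 5 → 3
step 8: 3 + 6 → 9
step 9: 9 + 7 → 16

16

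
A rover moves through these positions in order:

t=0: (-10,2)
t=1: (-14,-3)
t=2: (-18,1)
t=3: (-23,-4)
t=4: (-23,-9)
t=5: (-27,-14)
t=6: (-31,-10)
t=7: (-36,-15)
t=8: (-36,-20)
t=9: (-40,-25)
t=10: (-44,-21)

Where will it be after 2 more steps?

(-49,-31)

The moves between consecutive positions are (-4,-5), (-4,+4), (-5,-5), (+0,-5), (-4,-5), (-4,+4), (-5,-5), (+0,-5), (-4,-5), (-4,+4); they repeat the 4-cycle [(-4,-5), (-4,+4), (-5,-5), (+0,-5)].
step 11: apply (-5,-5) → (-49,-26)
step 12: apply (+0,-5) → (-49,-31)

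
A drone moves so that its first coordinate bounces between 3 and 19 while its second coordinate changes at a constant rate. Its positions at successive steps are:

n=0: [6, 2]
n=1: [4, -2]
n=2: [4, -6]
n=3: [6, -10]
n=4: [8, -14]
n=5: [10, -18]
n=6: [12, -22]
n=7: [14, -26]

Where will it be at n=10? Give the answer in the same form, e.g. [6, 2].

The first coordinate reflects between 3 and 19, moving 2 per step.
  step 8: 14 → 16
  step 9: 16 → 18
  step 10: 18 → 18
The second coordinate changes by -4 each step: at step 10 it is -38.

[18, -38]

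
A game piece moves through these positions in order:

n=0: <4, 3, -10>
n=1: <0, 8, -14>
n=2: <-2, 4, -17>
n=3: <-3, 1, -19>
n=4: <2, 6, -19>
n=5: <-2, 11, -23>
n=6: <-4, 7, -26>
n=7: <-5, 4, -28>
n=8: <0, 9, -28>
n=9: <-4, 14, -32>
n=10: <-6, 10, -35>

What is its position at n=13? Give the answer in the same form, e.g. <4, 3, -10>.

<-6, 17, -41>

The moves between consecutive positions are <-4, +5, -4>, <-2, -4, -3>, <-1, -3, -2>, <+5, +5, +0>, <-4, +5, -4>, <-2, -4, -3>, <-1, -3, -2>, <+5, +5, +0>, <-4, +5, -4>, <-2, -4, -3>; they repeat the 4-cycle [<-4, +5, -4>, <-2, -4, -3>, <-1, -3, -2>, <+5, +5, +0>].
step 11: apply <-1, -3, -2> → <-7, 7, -37>
step 12: apply <+5, +5, +0> → <-2, 12, -37>
step 13: apply <-4, +5, -4> → <-6, 17, -41>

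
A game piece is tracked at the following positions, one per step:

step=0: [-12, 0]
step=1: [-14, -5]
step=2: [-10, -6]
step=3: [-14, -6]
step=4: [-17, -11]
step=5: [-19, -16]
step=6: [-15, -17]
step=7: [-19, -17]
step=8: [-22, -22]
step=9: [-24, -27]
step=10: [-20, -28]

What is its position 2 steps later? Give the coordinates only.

[-27, -33]

Step-to-step displacements: [-2, -5], [+4, -1], [-4, +0], [-3, -5], [-2, -5], [+4, -1], [-4, +0], [-3, -5], [-2, -5], [+4, -1] — a repeating cycle of length 4.
step 11: apply [-4, +0] → [-24, -28]
step 12: apply [-3, -5] → [-27, -33]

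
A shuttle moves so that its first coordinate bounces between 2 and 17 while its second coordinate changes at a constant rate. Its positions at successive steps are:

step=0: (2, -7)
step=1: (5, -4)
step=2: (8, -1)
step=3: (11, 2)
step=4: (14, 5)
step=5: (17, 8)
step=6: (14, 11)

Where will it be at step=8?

(8, 17)

The first coordinate travels 3 per step and bounces off the walls at 2 and 17.
  step 7: 14 → 11
  step 8: 11 → 8
The second coordinate changes by +3 each step: at step 8 it is 17.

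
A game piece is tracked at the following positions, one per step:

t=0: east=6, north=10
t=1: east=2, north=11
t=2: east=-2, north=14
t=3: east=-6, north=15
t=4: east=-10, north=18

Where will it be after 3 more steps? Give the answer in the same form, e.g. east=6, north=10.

The moves between consecutive positions are (-4, +1), (-4, +3), (-4, +1), (-4, +3); they repeat the 2-cycle [(-4, +1), (-4, +3)].
step 5: apply (-4, +1) → east=-14, north=19
step 6: apply (-4, +3) → east=-18, north=22
step 7: apply (-4, +1) → east=-22, north=23

east=-22, north=23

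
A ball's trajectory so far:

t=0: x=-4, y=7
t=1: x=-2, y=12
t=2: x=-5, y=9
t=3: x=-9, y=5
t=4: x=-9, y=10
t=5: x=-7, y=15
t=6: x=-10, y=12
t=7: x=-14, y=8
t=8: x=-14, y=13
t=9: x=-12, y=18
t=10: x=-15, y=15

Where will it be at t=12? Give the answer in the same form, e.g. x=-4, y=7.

Differencing gives (+2, +5), (-3, -3), (-4, -4), (+0, +5), (+2, +5), (-3, -3), (-4, -4), (+0, +5), (+2, +5), (-3, -3). This is the pattern (+2, +5), (-3, -3), (-4, -4), (+0, +5) repeated.
step 11: apply (-4, -4) → x=-19, y=11
step 12: apply (+0, +5) → x=-19, y=16

x=-19, y=16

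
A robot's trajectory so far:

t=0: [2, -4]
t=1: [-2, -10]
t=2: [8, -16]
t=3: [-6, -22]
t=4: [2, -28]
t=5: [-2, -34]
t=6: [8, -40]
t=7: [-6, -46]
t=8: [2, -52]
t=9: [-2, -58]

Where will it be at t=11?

[-6, -70]

The first coordinate repeats the cycle [2, -2, 8, -6] with period 4; step 11 mod 4 = 3, giving -6.
The second coordinate changes by -6 each step, so at step 11 it is -4 + 11·(-6) = -70.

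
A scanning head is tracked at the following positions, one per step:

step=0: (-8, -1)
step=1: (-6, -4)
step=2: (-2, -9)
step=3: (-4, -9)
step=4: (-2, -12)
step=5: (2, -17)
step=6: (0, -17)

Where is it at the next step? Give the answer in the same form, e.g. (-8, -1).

(2, -20)

The moves between consecutive positions are (+2, -3), (+4, -5), (-2, +0), (+2, -3), (+4, -5), (-2, +0); they repeat the 3-cycle [(+2, -3), (+4, -5), (-2, +0)].
step 7: apply (+2, -3) → (2, -20)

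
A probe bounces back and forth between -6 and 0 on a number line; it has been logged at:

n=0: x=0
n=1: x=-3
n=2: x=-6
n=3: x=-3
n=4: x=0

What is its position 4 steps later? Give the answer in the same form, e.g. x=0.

x=0

The value travels 3 per step and bounces off the walls at -6 and 0.
  step 5: 0 → -3
  step 6: -3 → -6
  step 7: -6 → -3
  step 8: -3 → 0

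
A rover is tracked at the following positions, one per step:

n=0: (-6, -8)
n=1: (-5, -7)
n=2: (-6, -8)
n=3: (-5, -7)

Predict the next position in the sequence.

The jumps are (+1, +1), (-1, -1), (+1, +1) — a geometric progression with ratio -1.
step 4: (-5, -7) + (-1, -1) → (-6, -8)

(-6, -8)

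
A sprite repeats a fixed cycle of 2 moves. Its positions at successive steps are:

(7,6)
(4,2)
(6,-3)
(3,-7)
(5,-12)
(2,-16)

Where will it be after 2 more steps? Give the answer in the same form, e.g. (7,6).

Differencing gives (-3,-4), (+2,-5), (-3,-4), (+2,-5), (-3,-4). This is the pattern (-3,-4), (+2,-5) repeated.
step 6: apply (+2,-5) → (4,-21)
step 7: apply (-3,-4) → (1,-25)

(1,-25)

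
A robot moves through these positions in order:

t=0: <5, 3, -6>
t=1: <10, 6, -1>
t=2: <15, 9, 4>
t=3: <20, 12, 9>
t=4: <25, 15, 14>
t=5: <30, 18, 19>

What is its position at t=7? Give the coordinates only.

<40, 24, 29>

Constant displacement of <+5, +3, +5> per step.
step 6: <30, 18, 19> + <+5, +3, +5> → <35, 21, 24>
step 7: <35, 21, 24> + <+5, +3, +5> → <40, 24, 29>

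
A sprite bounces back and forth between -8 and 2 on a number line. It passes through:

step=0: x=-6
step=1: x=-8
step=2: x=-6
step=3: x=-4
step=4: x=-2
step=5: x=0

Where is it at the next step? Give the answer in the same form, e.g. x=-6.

x=2

The value reflects between -8 and 2, moving 2 per step.
  step 6: 0 → 2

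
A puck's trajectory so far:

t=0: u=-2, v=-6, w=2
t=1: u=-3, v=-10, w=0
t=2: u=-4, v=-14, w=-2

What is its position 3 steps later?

The position changes by (-1,-4,-2) every step.
step 3: u=-4, v=-14, w=-2 + (-1,-4,-2) → u=-5, v=-18, w=-4
step 4: u=-5, v=-18, w=-4 + (-1,-4,-2) → u=-6, v=-22, w=-6
step 5: u=-6, v=-22, w=-6 + (-1,-4,-2) → u=-7, v=-26, w=-8

u=-7, v=-26, w=-8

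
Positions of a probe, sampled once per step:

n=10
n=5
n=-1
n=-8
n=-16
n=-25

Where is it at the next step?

Successive displacements: -5, -6, -7, -8, -9 — each changes by -1.
step 6: -25 − 10 → n=-35

n=-35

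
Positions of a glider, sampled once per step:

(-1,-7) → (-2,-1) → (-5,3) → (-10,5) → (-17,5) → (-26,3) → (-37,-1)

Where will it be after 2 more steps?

Taking differences between consecutive positions: (-1,+6), (-3,+4), (-5,+2), (-7,+0), (-9,-2), (-11,-4). These grow by (-2,-2) each step.
step 7: (-37,-1) + (-13,-6) → (-50,-7)
step 8: (-50,-7) + (-15,-8) → (-65,-15)

(-65,-15)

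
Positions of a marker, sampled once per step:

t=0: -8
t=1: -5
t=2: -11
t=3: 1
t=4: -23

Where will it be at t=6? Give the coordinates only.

-71

Consecutive displacements +3, -6, +12, -24 scale by a factor of -2 each step.
step 5: -23 + 48 → 25
step 6: 25 − 96 → -71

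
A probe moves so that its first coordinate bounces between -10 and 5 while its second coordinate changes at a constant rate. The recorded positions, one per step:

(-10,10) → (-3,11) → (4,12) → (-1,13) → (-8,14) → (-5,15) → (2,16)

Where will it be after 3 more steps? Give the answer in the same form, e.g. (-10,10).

The first coordinate travels 7 per step and bounces off the walls at -10 and 5.
  step 7: 2 → 1
  step 8: 1 → -6
  step 9: -6 → -7
The second coordinate changes by +1 each step: at step 9 it is 19.

(-7,19)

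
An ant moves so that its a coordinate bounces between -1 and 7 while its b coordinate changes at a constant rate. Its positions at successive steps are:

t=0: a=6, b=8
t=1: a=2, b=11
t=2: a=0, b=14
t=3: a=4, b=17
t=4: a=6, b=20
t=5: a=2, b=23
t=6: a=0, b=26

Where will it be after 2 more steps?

a=6, b=32

The a coordinate reflects between -1 and 7, moving 4 per step.
  step 7: 0 → 4
  step 8: 4 → 6
The b coordinate changes by +3 each step: at step 8 it is 32.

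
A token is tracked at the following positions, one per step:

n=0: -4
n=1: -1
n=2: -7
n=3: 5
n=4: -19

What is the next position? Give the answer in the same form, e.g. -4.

29

Step-to-step displacements: +3, -6, +12, -24; each is -2× the previous.
step 5: -19 + 48 → 29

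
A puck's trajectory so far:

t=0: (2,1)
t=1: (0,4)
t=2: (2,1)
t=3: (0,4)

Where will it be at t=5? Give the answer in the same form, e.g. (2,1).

(0,4)

Step-to-step displacements: (-2,+3), (+2,-3), (-2,+3); each is -1× the previous.
step 4: (0,4) + (+2,-3) → (2,1)
step 5: (2,1) + (-2,+3) → (0,4)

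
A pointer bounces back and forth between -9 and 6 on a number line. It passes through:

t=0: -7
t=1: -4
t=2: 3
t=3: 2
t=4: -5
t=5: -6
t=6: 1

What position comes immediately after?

The value reflects between -9 and 6, moving 7 per step.
  step 7: 1 → 4

4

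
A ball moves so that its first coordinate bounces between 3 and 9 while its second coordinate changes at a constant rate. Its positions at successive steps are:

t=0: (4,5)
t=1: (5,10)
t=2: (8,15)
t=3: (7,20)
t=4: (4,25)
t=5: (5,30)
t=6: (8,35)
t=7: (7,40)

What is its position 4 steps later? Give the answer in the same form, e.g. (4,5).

The first coordinate travels 3 per step and bounces off the walls at 3 and 9.
  step 8: 7 → 4
  step 9: 4 → 5
  step 10: 5 → 8
  step 11: 8 → 7
The second coordinate changes by +5 each step: at step 11 it is 60.

(7,60)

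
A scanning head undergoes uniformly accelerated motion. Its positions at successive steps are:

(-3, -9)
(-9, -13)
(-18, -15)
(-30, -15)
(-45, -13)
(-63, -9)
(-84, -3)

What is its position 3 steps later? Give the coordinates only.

(-165, 27)

Successive displacements: (-6, -4), (-9, -2), (-12, +0), (-15, +2), (-18, +4), (-21, +6) — each changes by (-3, +2).
step 7: (-84, -3) + (-24, +8) → (-108, 5)
step 8: (-108, 5) + (-27, +10) → (-135, 15)
step 9: (-135, 15) + (-30, +12) → (-165, 27)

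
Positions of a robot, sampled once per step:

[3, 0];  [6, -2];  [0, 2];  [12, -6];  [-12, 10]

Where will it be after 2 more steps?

[-60, 42]

Step-to-step displacements: [+3, -2], [-6, +4], [+12, -8], [-24, +16]; each is -2× the previous.
step 5: [-12, 10] + [+48, -32] → [36, -22]
step 6: [36, -22] + [-96, +64] → [-60, 42]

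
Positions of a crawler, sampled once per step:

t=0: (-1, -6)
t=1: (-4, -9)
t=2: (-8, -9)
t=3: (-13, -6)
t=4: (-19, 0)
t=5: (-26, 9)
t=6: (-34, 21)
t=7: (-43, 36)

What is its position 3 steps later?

(-76, 99)

Taking differences between consecutive positions: (-3, -3), (-4, +0), (-5, +3), (-6, +6), (-7, +9), (-8, +12), (-9, +15). These grow by (-1, +3) each step.
step 8: (-43, 36) + (-10, +18) → (-53, 54)
step 9: (-53, 54) + (-11, +21) → (-64, 75)
step 10: (-64, 75) + (-12, +24) → (-76, 99)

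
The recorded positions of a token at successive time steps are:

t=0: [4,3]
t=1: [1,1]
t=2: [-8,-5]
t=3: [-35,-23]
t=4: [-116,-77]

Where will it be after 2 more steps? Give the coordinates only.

Step-to-step displacements: [-3,-2], [-9,-6], [-27,-18], [-81,-54]; each is 3× the previous.
step 5: [-116,-77] + [-243,-162] → [-359,-239]
step 6: [-359,-239] + [-729,-486] → [-1088,-725]

[-1088,-725]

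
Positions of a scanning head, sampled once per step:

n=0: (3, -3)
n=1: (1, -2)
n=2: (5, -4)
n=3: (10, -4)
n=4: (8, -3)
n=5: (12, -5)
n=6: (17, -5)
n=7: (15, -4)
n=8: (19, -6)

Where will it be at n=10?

Step-to-step displacements: (-2, +1), (+4, -2), (+5, +0), (-2, +1), (+4, -2), (+5, +0), (-2, +1), (+4, -2) — a repeating cycle of length 3.
step 9: apply (+5, +0) → (24, -6)
step 10: apply (-2, +1) → (22, -5)

(22, -5)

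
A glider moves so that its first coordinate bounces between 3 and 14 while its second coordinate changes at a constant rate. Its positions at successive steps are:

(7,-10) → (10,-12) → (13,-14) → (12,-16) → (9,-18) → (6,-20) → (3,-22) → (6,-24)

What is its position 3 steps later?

(13,-30)

The first coordinate travels 3 per step and bounces off the walls at 3 and 14.
  step 8: 6 → 9
  step 9: 9 → 12
  step 10: 12 → 13
The second coordinate changes by -2 each step: at step 10 it is -30.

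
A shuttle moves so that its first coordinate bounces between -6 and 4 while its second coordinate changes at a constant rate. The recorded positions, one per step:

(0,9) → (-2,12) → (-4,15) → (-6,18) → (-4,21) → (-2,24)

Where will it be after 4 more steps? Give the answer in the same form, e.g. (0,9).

The first coordinate travels 2 per step and bounces off the walls at -6 and 4.
  step 6: -2 → 0
  step 7: 0 → 2
  step 8: 2 → 4
  step 9: 4 → 2
The second coordinate changes by +3 each step: at step 9 it is 36.

(2,36)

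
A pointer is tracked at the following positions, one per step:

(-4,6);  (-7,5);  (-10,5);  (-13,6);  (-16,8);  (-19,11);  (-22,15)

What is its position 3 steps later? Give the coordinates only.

Taking differences between consecutive positions: (-3,-1), (-3,+0), (-3,+1), (-3,+2), (-3,+3), (-3,+4). These grow by (+0,+1) each step.
step 7: (-22,15) + (-3,+5) → (-25,20)
step 8: (-25,20) + (-3,+6) → (-28,26)
step 9: (-28,26) + (-3,+7) → (-31,33)

(-31,33)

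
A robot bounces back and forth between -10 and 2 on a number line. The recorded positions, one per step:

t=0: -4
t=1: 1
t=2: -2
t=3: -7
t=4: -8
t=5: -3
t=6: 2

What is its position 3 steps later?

-7

The value travels 5 per step and bounces off the walls at -10 and 2.
  step 7: 2 → -3
  step 8: -3 → -8
  step 9: -8 → -7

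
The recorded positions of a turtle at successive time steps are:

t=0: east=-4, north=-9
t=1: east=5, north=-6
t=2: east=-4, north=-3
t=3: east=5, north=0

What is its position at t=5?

East: cycles through -4, 5 every 2 steps. Step 5 lands at position 1 of the cycle → 5.
North: linear, +3 per step → 6 at step 5.

east=5, north=6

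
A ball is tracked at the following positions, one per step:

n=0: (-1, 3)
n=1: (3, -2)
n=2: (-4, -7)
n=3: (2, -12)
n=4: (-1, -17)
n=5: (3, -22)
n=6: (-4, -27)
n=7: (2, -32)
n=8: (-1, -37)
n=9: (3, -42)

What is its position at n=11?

(2, -52)

The first coordinate repeats the cycle [-1, 3, -4, 2] with period 4; step 11 mod 4 = 3, giving 2.
The second coordinate changes by -5 each step, so at step 11 it is 3 + 11·(-5) = -52.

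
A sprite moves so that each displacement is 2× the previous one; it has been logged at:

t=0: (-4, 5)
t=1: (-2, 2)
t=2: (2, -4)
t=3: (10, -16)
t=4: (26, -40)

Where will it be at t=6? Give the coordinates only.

The jumps are (+2, -3), (+4, -6), (+8, -12), (+16, -24) — a geometric progression with ratio 2.
step 5: (26, -40) + (+32, -48) → (58, -88)
step 6: (58, -88) + (+64, -96) → (122, -184)

(122, -184)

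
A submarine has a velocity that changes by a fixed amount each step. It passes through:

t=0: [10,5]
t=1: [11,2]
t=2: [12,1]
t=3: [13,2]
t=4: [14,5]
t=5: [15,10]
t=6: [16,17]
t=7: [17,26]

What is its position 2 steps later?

Successive displacements: [+1,-3], [+1,-1], [+1,+1], [+1,+3], [+1,+5], [+1,+7], [+1,+9] — each changes by [+0,+2].
step 8: [17,26] + [+1,+11] → [18,37]
step 9: [18,37] + [+1,+13] → [19,50]

[19,50]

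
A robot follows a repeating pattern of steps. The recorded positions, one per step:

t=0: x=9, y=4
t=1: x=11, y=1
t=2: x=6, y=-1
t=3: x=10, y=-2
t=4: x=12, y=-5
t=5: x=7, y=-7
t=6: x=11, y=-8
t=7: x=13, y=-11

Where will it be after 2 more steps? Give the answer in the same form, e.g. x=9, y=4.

x=12, y=-14

Step-to-step displacements: (+2, -3), (-5, -2), (+4, -1), (+2, -3), (-5, -2), (+4, -1), (+2, -3) — a repeating cycle of length 3.
step 8: apply (-5, -2) → x=8, y=-13
step 9: apply (+4, -1) → x=12, y=-14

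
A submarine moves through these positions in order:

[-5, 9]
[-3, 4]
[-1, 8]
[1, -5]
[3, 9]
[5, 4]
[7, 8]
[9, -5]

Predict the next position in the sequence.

First: linear, +2 per step → 11 at step 8.
Second: cycles through 9, 4, 8, -5 every 4 steps. Step 8 lands at position 0 of the cycle → 9.

[11, 9]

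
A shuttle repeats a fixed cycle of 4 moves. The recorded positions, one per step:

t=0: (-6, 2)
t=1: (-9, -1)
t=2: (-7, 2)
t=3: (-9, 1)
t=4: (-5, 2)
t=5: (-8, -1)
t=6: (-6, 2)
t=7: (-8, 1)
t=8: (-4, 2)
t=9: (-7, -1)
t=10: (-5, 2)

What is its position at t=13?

(-6, -1)

Step-to-step displacements: (-3, -3), (+2, +3), (-2, -1), (+4, +1), (-3, -3), (+2, +3), (-2, -1), (+4, +1), (-3, -3), (+2, +3) — a repeating cycle of length 4.
step 11: apply (-2, -1) → (-7, 1)
step 12: apply (+4, +1) → (-3, 2)
step 13: apply (-3, -3) → (-6, -1)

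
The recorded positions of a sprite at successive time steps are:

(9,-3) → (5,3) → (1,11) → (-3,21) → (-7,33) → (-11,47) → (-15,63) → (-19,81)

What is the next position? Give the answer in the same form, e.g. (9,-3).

First differences are (-4,+6), (-4,+8), (-4,+10), (-4,+12), (-4,+14), (-4,+16), (-4,+18); their common second difference is (+0,+2) (constant acceleration).
step 8: (-19,81) + (-4,+20) → (-23,101)

(-23,101)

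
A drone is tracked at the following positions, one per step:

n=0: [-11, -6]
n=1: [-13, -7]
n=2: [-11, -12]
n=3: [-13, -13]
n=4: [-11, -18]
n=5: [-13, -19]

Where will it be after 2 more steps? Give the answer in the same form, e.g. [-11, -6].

The moves between consecutive positions are [-2, -1], [+2, -5], [-2, -1], [+2, -5], [-2, -1]; they repeat the 2-cycle [[-2, -1], [+2, -5]].
step 6: apply [+2, -5] → [-11, -24]
step 7: apply [-2, -1] → [-13, -25]

[-13, -25]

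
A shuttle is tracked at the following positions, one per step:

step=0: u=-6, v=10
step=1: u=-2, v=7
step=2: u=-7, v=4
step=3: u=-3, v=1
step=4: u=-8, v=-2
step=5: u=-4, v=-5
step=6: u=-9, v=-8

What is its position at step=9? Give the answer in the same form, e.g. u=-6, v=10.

u=-6, v=-17

The moves between consecutive positions are (+4, -3), (-5, -3), (+4, -3), (-5, -3), (+4, -3), (-5, -3); they repeat the 2-cycle [(+4, -3), (-5, -3)].
step 7: apply (+4, -3) → u=-5, v=-11
step 8: apply (-5, -3) → u=-10, v=-14
step 9: apply (+4, -3) → u=-6, v=-17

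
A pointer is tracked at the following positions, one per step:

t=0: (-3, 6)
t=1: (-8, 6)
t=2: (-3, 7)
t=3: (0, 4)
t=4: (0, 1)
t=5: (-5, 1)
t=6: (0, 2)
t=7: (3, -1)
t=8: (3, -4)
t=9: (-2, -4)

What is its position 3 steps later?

(6, -9)

Step-to-step displacements: (-5, +0), (+5, +1), (+3, -3), (+0, -3), (-5, +0), (+5, +1), (+3, -3), (+0, -3), (-5, +0) — a repeating cycle of length 4.
step 10: apply (+5, +1) → (3, -3)
step 11: apply (+3, -3) → (6, -6)
step 12: apply (+0, -3) → (6, -9)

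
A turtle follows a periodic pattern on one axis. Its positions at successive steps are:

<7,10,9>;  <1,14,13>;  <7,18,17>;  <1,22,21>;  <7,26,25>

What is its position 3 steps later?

The first coordinate repeats the cycle [7, 1] with period 2; step 7 mod 2 = 1, giving 1.
The second coordinate changes by +4 each step, so at step 7 it is 10 + 7·(4) = 38.
The third coordinate changes by +4 each step, so at step 7 it is 9 + 7·(4) = 37.

<1,38,37>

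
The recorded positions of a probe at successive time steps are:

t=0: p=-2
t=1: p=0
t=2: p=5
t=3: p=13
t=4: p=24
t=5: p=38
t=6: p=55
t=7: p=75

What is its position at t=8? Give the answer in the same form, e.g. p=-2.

p=98

First differences are +2, +5, +8, +11, +14, +17, +20; their common second difference is +3 (constant acceleration).
step 8: 75 + 23 → p=98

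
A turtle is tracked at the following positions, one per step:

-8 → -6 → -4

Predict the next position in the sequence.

-2

The position changes by +2 every step.
step 3: -4 + 2 → -2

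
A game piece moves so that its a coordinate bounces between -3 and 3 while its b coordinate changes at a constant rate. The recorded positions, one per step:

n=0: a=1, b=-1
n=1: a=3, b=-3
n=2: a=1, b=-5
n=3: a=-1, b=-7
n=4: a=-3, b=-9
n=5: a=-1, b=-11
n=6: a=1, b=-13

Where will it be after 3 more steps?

a=-1, b=-19

The a coordinate reflects between -3 and 3, moving 2 per step.
  step 7: 1 → 3
  step 8: 3 → 1
  step 9: 1 → -1
The b coordinate changes by -2 each step: at step 9 it is -19.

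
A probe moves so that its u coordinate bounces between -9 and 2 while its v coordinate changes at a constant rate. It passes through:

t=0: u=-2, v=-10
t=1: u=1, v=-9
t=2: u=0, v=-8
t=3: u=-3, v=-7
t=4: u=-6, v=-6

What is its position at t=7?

The u coordinate reflects between -9 and 2, moving 3 per step.
  step 5: -6 → -9
  step 6: -9 → -6
  step 7: -6 → -3
The v coordinate changes by +1 each step: at step 7 it is -3.

u=-3, v=-3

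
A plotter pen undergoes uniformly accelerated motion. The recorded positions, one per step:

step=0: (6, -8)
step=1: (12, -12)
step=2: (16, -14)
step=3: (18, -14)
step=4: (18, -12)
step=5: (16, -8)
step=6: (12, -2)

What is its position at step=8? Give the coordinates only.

Successive displacements: (+6, -4), (+4, -2), (+2, +0), (+0, +2), (-2, +4), (-4, +6) — each changes by (-2, +2).
step 7: (12, -2) + (-6, +8) → (6, 6)
step 8: (6, 6) + (-8, +10) → (-2, 16)

(-2, 16)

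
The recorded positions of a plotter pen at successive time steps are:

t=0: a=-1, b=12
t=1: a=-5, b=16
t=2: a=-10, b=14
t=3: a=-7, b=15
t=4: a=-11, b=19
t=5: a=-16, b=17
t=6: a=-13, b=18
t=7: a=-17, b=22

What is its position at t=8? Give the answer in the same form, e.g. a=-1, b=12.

a=-22, b=20

Differencing gives (-4,+4), (-5,-2), (+3,+1), (-4,+4), (-5,-2), (+3,+1), (-4,+4). This is the pattern (-4,+4), (-5,-2), (+3,+1) repeated.
step 8: apply (-5,-2) → a=-22, b=20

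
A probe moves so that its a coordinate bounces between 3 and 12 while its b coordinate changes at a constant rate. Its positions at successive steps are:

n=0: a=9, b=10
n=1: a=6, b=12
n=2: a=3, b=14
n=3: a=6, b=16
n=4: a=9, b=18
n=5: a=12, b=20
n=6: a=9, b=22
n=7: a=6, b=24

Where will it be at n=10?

a=9, b=30

The a coordinate travels 3 per step and bounces off the walls at 3 and 12.
  step 8: 6 → 3
  step 9: 3 → 6
  step 10: 6 → 9
The b coordinate changes by +2 each step: at step 10 it is 30.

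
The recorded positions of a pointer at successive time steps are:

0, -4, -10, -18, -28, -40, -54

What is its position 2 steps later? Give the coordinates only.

-88

First differences are -4, -6, -8, -10, -12, -14; their common second difference is -2 (constant acceleration).
step 7: -54 − 16 → -70
step 8: -70 − 18 → -88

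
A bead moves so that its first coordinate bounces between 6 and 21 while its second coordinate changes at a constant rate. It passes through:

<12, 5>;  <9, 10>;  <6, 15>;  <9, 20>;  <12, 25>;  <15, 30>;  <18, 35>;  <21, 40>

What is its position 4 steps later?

<9, 60>

The first coordinate travels 3 per step and bounces off the walls at 6 and 21.
  step 8: 21 → 18
  step 9: 18 → 15
  step 10: 15 → 12
  step 11: 12 → 9
The second coordinate changes by +5 each step: at step 11 it is 60.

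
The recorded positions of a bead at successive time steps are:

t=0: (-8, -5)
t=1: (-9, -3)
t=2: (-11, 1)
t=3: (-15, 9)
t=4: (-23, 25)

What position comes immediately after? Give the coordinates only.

Consecutive displacements (-1, +2), (-2, +4), (-4, +8), (-8, +16) scale by a factor of 2 each step.
step 5: (-23, 25) + (-16, +32) → (-39, 57)

(-39, 57)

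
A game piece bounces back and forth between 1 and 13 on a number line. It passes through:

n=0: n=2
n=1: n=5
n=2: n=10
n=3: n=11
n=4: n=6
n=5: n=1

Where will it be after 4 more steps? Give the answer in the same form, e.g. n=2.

n=5

The value travels 5 per step and bounces off the walls at 1 and 13.
  step 6: 1 → 6
  step 7: 6 → 11
  step 8: 11 → 10
  step 9: 10 → 5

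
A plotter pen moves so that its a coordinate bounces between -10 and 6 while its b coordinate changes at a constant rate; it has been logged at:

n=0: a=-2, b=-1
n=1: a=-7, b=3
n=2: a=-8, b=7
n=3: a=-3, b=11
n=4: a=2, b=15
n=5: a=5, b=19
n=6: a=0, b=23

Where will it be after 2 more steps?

a=-10, b=31

The a coordinate reflects between -10 and 6, moving 5 per step.
  step 7: 0 → -5
  step 8: -5 → -10
The b coordinate changes by +4 each step: at step 8 it is 31.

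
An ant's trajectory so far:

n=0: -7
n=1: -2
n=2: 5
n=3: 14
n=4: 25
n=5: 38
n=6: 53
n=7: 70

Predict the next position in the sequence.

89

Taking differences between consecutive positions: +5, +7, +9, +11, +13, +15, +17. These grow by +2 each step.
step 8: 70 + 19 → 89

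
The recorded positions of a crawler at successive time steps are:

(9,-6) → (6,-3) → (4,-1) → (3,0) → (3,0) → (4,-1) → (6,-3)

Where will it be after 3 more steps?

First differences are (-3,+3), (-2,+2), (-1,+1), (+0,+0), (+1,-1), (+2,-2); their common second difference is (+1,-1) (constant acceleration).
step 7: (6,-3) + (+3,-3) → (9,-6)
step 8: (9,-6) + (+4,-4) → (13,-10)
step 9: (13,-10) + (+5,-5) → (18,-15)

(18,-15)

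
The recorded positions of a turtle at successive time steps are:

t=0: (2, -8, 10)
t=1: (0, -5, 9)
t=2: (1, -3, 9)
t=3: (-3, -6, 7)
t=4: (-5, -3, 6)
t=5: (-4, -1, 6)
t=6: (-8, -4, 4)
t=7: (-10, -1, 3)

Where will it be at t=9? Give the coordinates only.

(-13, -2, 1)

The moves between consecutive positions are (-2, +3, -1), (+1, +2, +0), (-4, -3, -2), (-2, +3, -1), (+1, +2, +0), (-4, -3, -2), (-2, +3, -1); they repeat the 3-cycle [(-2, +3, -1), (+1, +2, +0), (-4, -3, -2)].
step 8: apply (+1, +2, +0) → (-9, 1, 3)
step 9: apply (-4, -3, -2) → (-13, -2, 1)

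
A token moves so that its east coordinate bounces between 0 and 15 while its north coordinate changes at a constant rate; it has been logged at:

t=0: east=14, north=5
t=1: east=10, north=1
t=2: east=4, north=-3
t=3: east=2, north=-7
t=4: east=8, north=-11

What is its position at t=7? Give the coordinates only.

east=4, north=-23

The east coordinate reflects between 0 and 15, moving 6 per step.
  step 5: 8 → 14
  step 6: 14 → 10
  step 7: 10 → 4
The north coordinate changes by -4 each step: at step 7 it is -23.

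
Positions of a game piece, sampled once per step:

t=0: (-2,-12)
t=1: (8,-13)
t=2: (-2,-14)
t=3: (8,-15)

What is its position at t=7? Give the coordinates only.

(8,-19)

The first coordinate repeats the cycle [-2, 8] with period 2; step 7 mod 2 = 1, giving 8.
The second coordinate changes by -1 each step, so at step 7 it is -12 + 7·(-1) = -19.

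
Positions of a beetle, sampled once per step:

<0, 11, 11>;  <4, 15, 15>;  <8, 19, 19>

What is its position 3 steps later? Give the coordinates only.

<20, 31, 31>

Constant displacement of <+4, +4, +4> per step.
step 3: <8, 19, 19> + <+4, +4, +4> → <12, 23, 23>
step 4: <12, 23, 23> + <+4, +4, +4> → <16, 27, 27>
step 5: <16, 27, 27> + <+4, +4, +4> → <20, 31, 31>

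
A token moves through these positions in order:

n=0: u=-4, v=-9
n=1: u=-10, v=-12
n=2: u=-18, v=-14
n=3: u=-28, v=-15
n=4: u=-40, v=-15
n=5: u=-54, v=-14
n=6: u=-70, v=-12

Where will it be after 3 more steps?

u=-130, v=0

Taking differences between consecutive positions: (-6, -3), (-8, -2), (-10, -1), (-12, +0), (-14, +1), (-16, +2). These grow by (-2, +1) each step.
step 7: u=-70, v=-12 + (-18, +3) → u=-88, v=-9
step 8: u=-88, v=-9 + (-20, +4) → u=-108, v=-5
step 9: u=-108, v=-5 + (-22, +5) → u=-130, v=0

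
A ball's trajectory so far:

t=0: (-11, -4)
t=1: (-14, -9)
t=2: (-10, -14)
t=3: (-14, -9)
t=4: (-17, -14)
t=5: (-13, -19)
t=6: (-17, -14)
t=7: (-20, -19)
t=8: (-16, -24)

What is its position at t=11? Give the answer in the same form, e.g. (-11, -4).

(-19, -29)

The moves between consecutive positions are (-3, -5), (+4, -5), (-4, +5), (-3, -5), (+4, -5), (-4, +5), (-3, -5), (+4, -5); they repeat the 3-cycle [(-3, -5), (+4, -5), (-4, +5)].
step 9: apply (-4, +5) → (-20, -19)
step 10: apply (-3, -5) → (-23, -24)
step 11: apply (+4, -5) → (-19, -29)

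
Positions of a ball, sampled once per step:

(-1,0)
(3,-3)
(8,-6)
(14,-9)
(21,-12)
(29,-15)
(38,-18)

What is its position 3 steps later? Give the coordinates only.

Successive displacements: (+4,-3), (+5,-3), (+6,-3), (+7,-3), (+8,-3), (+9,-3) — each changes by (+1,+0).
step 7: (38,-18) + (+10,-3) → (48,-21)
step 8: (48,-21) + (+11,-3) → (59,-24)
step 9: (59,-24) + (+12,-3) → (71,-27)

(71,-27)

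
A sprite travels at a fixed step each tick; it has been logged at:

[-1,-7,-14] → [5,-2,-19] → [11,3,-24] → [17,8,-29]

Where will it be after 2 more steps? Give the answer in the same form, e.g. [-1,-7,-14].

Constant displacement of [+6,+5,-5] per step.
step 4: [17,8,-29] + [+6,+5,-5] → [23,13,-34]
step 5: [23,13,-34] + [+6,+5,-5] → [29,18,-39]

[29,18,-39]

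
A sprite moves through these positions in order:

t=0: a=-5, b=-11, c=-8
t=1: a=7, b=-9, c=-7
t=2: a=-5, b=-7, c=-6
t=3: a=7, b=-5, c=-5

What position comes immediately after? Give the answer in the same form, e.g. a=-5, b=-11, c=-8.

A: cycles through -5, 7 every 2 steps. Step 4 lands at position 0 of the cycle → -5.
B: linear, +2 per step → -3 at step 4.
C: linear, +1 per step → -4 at step 4.

a=-5, b=-3, c=-4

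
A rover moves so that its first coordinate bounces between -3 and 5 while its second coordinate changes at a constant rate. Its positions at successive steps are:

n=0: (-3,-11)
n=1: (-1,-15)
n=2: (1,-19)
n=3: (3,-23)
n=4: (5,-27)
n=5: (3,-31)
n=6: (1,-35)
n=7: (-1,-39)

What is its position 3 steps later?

(1,-51)

The first coordinate reflects between -3 and 5, moving 2 per step.
  step 8: -1 → -3
  step 9: -3 → -1
  step 10: -1 → 1
The second coordinate changes by -4 each step: at step 10 it is -51.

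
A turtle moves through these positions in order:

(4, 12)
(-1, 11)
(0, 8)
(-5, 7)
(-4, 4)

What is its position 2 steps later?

Step-to-step displacements: (-5, -1), (+1, -3), (-5, -1), (+1, -3) — a repeating cycle of length 2.
step 5: apply (-5, -1) → (-9, 3)
step 6: apply (+1, -3) → (-8, 0)

(-8, 0)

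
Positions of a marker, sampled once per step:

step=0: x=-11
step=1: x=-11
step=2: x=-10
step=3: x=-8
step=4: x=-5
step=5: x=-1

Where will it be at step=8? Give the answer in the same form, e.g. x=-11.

x=17

Taking differences between consecutive positions: +0, +1, +2, +3, +4. These grow by +1 each step.
step 6: -1 + 5 → x=4
step 7: 4 + 6 → x=10
step 8: 10 + 7 → x=17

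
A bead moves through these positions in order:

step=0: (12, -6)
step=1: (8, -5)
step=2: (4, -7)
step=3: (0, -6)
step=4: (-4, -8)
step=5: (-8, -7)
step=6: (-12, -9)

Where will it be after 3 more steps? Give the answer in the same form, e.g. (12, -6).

The moves between consecutive positions are (-4, +1), (-4, -2), (-4, +1), (-4, -2), (-4, +1), (-4, -2); they repeat the 2-cycle [(-4, +1), (-4, -2)].
step 7: apply (-4, +1) → (-16, -8)
step 8: apply (-4, -2) → (-20, -10)
step 9: apply (-4, +1) → (-24, -9)

(-24, -9)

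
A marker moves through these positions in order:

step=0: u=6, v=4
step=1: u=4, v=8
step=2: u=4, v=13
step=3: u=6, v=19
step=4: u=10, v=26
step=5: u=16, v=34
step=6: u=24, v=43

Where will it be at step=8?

u=46, v=64

First differences are (-2,+4), (+0,+5), (+2,+6), (+4,+7), (+6,+8), (+8,+9); their common second difference is (+2,+1) (constant acceleration).
step 7: u=24, v=43 + (+10,+10) → u=34, v=53
step 8: u=34, v=53 + (+12,+11) → u=46, v=64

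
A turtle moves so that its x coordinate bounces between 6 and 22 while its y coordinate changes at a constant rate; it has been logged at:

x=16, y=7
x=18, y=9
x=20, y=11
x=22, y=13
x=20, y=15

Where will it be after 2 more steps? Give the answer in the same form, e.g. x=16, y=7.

The x coordinate travels 2 per step and bounces off the walls at 6 and 22.
  step 5: 20 → 18
  step 6: 18 → 16
The y coordinate changes by +2 each step: at step 6 it is 19.

x=16, y=19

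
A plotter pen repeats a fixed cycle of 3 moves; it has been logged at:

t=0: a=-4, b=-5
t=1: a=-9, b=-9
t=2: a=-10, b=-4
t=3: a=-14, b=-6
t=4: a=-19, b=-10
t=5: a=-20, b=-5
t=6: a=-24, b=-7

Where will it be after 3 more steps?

a=-34, b=-8

Step-to-step displacements: (-5,-4), (-1,+5), (-4,-2), (-5,-4), (-1,+5), (-4,-2) — a repeating cycle of length 3.
step 7: apply (-5,-4) → a=-29, b=-11
step 8: apply (-1,+5) → a=-30, b=-6
step 9: apply (-4,-2) → a=-34, b=-8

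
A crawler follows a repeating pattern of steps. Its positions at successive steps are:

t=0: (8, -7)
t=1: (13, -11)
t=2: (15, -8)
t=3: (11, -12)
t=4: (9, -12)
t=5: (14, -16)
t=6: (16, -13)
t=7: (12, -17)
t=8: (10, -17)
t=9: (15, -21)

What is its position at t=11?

(13, -22)

The moves between consecutive positions are (+5, -4), (+2, +3), (-4, -4), (-2, +0), (+5, -4), (+2, +3), (-4, -4), (-2, +0), (+5, -4); they repeat the 4-cycle [(+5, -4), (+2, +3), (-4, -4), (-2, +0)].
step 10: apply (+2, +3) → (17, -18)
step 11: apply (-4, -4) → (13, -22)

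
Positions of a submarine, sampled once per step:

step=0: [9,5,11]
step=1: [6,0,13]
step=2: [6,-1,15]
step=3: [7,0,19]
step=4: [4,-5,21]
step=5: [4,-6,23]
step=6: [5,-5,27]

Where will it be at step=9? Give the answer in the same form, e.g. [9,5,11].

[3,-10,35]

Differencing gives [-3,-5,+2], [+0,-1,+2], [+1,+1,+4], [-3,-5,+2], [+0,-1,+2], [+1,+1,+4]. This is the pattern [-3,-5,+2], [+0,-1,+2], [+1,+1,+4] repeated.
step 7: apply [-3,-5,+2] → [2,-10,29]
step 8: apply [+0,-1,+2] → [2,-11,31]
step 9: apply [+1,+1,+4] → [3,-10,35]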